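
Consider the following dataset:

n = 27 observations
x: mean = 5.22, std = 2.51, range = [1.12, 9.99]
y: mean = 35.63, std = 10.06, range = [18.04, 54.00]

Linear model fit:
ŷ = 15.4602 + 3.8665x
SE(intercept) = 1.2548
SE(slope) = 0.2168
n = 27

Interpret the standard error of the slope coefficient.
SE(β̂₁) = 0.2168 is the estimated standard deviation of the slope estimate across repeated samples; relative to β̂₁ = 3.8665 that is 5.6%, a precise estimate.

SE(β̂₁) = 0.2168 says: if we drew many samples of n = 27 from the same population and refit each time, the fitted slopes would scatter with a standard deviation of roughly 0.2168 around the true β₁.

Relative precision:
- SE / |β̂₁| = 0.2168 / 3.8665 = 5.6%
- Rule of thumb (under 20%: precise; 20% to under 50%: moderately precise; 50% or more: imprecise) → precise

Link to the t-test: t = β̂₁ / SE(β̂₁) = 3.8665 / 0.2168 = 17.8344, the statistic for H₀: β₁ = 0.

What drives SE(β̂₁): wider spread of x values → smaller SE; larger n (here n = 27) → smaller SE.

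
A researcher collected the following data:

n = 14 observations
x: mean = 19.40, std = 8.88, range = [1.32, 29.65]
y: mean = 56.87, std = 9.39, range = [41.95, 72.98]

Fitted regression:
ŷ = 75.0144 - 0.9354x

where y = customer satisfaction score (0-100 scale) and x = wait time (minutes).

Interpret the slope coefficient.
An increase of one minute in wait time is associated with a 0.9354 points decrease in predicted satisfaction score.

The slope coefficient β₁ = -0.9354 represents the marginal effect of wait time on satisfaction score.

Interpretation:
- Wait time up by 1 minute → predicted satisfaction score decreases by 0.9354 points
- The effect is assumed constant over the observed range of x (linearity)
- The slope describes association in these data, not necessarily a causal effect

The intercept β₀ = 75.0144 is the predicted satisfaction score when wait time = 0; since the smallest observed x is 1.32, this is an extrapolation and mainly anchors the line.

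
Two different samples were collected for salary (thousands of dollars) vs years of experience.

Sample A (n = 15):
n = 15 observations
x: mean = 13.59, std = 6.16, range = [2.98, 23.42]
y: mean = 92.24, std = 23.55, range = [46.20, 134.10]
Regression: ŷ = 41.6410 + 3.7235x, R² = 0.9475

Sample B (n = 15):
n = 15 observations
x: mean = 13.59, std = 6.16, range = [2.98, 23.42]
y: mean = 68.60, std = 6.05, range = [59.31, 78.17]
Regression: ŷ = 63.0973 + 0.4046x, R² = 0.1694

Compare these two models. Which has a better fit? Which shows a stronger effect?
Model A has the better fit (R² = 0.9475 vs 0.1694). Model A shows the stronger effect (|β₁| = 3.7235 vs 0.4046).

Model Comparison:

Fit — compare R²:
- Model A: R² = 0.9475 → 94.75% of variance in salary explained
- Model B: R² = 0.1694 → 16.94% of variance in salary explained
- 0.9475 > 0.1694 → Model A has the better fit

Which has the larger per-year effect? (|β₁|)
- Model A: β₁ = 3.7235 → predicted salary rises 3.7235 thousand dollars per additional year of experience
- Model B: β₁ = 0.4046 → predicted salary rises 0.4046 thousand dollars per additional year of experience
- |3.7235| > |0.4046| → Model A shows the stronger marginal effect

Note: A better fit (higher R²) doesn't necessarily mean a more important relationship.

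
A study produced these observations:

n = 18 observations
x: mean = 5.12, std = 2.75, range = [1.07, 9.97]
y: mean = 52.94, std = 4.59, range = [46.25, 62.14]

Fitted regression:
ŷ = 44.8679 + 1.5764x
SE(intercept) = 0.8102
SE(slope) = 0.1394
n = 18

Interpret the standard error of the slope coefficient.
The slope 1.5764 is pinned down to within about ±0.1394 (one SE) by these data — relative uncertainty 8.8%, i.e. precise.

SE(β̂₁) = 0.1394 says: if we drew many samples of n = 18 from the same population and refit each time, the fitted slopes would scatter with a standard deviation of roughly 0.1394 around the true β₁.

Relative precision:
- SE / |β̂₁| = 0.1394 / 1.5764 = 8.8%
- Rule of thumb (under 20%: precise; 20% to under 50%: moderately precise; 50% or more: imprecise) → precise

Rough 95% range (±2 SE): 1.5764 ± 0.2788 → (1.2976, 1.8552).

What drives SE(β̂₁): more residual scatter → larger SE; wider spread of x values → smaller SE; larger n (here n = 18) → smaller SE.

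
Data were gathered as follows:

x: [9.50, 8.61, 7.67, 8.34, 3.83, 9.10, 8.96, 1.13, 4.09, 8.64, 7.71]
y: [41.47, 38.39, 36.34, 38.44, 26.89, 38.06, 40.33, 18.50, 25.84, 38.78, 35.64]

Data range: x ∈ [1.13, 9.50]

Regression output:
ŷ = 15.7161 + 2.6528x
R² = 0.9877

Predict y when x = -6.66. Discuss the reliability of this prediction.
The equation gives ŷ = -1.9515; however x = -6.66 is 7.79 units below the observed range, so this extrapolated value should not be trusted.

Prediction calculation:
ŷ = 15.7161 + 2.6528 × (-6.66)
ŷ = -1.9515

Reliability:
- Data range: x ∈ [1.13, 9.50]
- Prediction point: x = -6.66 is 7.79 units below the observed range → this is EXTRAPOLATION, not interpolation

Why that matters here:
- Real relationships often flatten, saturate, or turn nonlinear at extremes
- The linear relationship may not hold outside the observed range
- R² describes fit only over the sampled x values; it says nothing about behaviour beyond them

Report the number if required, but flag clearly that it is an extrapolation.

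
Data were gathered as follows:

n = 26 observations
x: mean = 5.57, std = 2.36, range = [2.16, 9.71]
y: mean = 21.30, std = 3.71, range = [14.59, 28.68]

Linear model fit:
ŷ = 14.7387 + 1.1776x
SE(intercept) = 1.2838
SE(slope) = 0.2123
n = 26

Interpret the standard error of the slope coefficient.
The slope 1.1776 is pinned down to within about ±0.2123 (one SE) by these data — relative uncertainty 18.0%, i.e. precise.

What SE measures:
- The standard error quantifies the sampling variability of the coefficient estimate
- It is the estimated standard deviation of β̂₁ across hypothetical repeated samples of the same size
- Smaller SE → more precise estimate

Relative precision:
- SE / |β̂₁| = 0.2123 / 1.1776 = 18.0%
- Rule of thumb (under 20%: precise; 20% to under 50%: moderately precise; 50% or more: imprecise) → precise

Link to interval estimation: a confidence interval for β₁ is β̂₁ ± t* × 0.2123, so SE sets the half-width per unit of t*.

What drives SE(β̂₁): wider spread of x values → smaller SE; more residual scatter → larger SE; larger n (here n = 26) → smaller SE.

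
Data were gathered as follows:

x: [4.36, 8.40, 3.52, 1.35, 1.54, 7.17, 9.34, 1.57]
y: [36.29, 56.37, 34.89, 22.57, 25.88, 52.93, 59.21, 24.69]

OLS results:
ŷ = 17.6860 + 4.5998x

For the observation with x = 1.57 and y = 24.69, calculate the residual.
Residual = -0.2177

The residual is the difference between the actual value and the predicted value:

Residual = y - ŷ

Step 1: Calculate predicted value
ŷ = 17.6860 + 4.5998 × 1.57
ŷ = 24.9077

Step 2: Calculate residual
Residual = 24.69 - 24.9077
Residual = -0.2177

Sign check: y < ŷ, so the point is below the line and the fit overestimates here.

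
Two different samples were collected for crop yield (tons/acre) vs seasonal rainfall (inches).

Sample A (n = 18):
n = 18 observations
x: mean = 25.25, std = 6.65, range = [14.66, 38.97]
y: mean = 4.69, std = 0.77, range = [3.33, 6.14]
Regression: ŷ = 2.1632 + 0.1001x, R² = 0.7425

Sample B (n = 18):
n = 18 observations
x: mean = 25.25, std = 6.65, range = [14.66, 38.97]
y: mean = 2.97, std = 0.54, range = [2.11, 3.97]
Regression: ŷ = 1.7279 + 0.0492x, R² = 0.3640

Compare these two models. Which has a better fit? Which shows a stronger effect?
Model A has the better fit (R² = 0.7425 vs 0.3640). Model A shows the stronger effect (|β₁| = 0.1001 vs 0.0492).

Model Comparison:

Fit — compare R²:
- Model A: R² = 0.7425 → 74.25% of variance in crop yield explained
- Model B: R² = 0.3640 → 36.40% of variance in crop yield explained
- 0.7425 > 0.3640 → Model A has the better fit

Which has the larger per-inch effect? (|β₁|)
- Model A: β₁ = 0.1001 → predicted crop yield rises 0.1001 tons/acre per additional inch of rainfall
- Model B: β₁ = 0.0492 → predicted crop yield rises 0.0492 tons/acre per additional inch of rainfall
- |0.1001| > |0.0492| → Model A shows the stronger marginal effect

Note: The two samples could reflect different populations, time periods, or measurement quality.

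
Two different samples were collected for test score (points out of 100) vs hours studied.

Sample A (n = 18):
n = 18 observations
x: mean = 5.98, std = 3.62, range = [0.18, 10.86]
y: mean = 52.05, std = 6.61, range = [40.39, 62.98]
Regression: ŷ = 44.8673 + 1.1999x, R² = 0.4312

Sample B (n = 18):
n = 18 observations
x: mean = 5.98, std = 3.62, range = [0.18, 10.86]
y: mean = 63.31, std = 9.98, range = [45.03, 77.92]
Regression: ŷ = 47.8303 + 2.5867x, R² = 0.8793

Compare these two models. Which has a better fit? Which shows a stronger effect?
Model B has the better fit (R² = 0.8793 vs 0.4312). Model B shows the stronger effect (|β₁| = 2.5867 vs 1.1999).

Model Comparison:

Fit — compare R²:
- Model A: R² = 0.4312 → 43.12% of variance in test score explained
- Model B: R² = 0.8793 → 87.93% of variance in test score explained
- 0.8793 > 0.4312 → Model B has the better fit

Strength of effect — compare |β₁|:
- Model A: β₁ = 1.1999 → predicted test score rises 1.1999 points per additional hour of study time
- Model B: β₁ = 2.5867 → predicted test score rises 2.5867 points per additional hour of study time
- |1.1999| < |2.5867| → Model B shows the stronger marginal effect

Note: A steeper slope doesn't make a better model if the scatter around the line is large.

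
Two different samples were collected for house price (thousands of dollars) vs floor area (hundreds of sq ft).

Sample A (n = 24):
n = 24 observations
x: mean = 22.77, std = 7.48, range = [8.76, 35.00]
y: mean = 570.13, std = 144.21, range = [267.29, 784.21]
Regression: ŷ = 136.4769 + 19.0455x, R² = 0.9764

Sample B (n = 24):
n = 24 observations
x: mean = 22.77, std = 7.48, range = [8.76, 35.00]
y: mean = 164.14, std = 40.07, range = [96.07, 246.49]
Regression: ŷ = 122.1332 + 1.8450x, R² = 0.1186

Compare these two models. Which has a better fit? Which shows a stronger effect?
Model A has the better fit (R² = 0.9764 vs 0.1186). Model A shows the stronger effect (|β₁| = 19.0455 vs 1.8450).

Model Comparison:

Which explains more variance? (R²)
- Model A: R² = 0.9764 → 97.64% of variance in house price explained
- Model B: R² = 0.1186 → 11.86% of variance in house price explained
- 0.9764 > 0.1186 → Model A has the better fit

Which has the larger per-hundred sq ft effect? (|β₁|)
- Model A: β₁ = 19.0455 → predicted house price rises 19.0455 thousand dollars per additional hundred sq ft of floor area
- Model B: β₁ = 1.8450 → predicted house price rises 1.8450 thousand dollars per additional hundred sq ft of floor area
- |19.0455| > |1.8450| → Model A shows the stronger marginal effect

Note: A steeper slope doesn't make a better model if the scatter around the line is large.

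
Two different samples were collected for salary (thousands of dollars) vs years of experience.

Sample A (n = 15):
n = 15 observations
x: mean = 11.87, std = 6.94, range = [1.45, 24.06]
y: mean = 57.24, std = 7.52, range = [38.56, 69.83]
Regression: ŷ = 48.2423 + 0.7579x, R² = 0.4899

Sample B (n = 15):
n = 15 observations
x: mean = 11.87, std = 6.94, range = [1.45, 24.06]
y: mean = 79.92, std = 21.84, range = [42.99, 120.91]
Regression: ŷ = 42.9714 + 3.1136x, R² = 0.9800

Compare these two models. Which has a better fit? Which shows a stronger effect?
Model B has the better fit (R² = 0.9800 vs 0.4899). Model B shows the stronger effect (|β₁| = 3.1136 vs 0.7579).

Model Comparison:

Which explains more variance? (R²)
- Model A: R² = 0.4899 → 48.99% of variance in salary explained
- Model B: R² = 0.9800 → 98.00% of variance in salary explained
- 0.9800 > 0.4899 → Model B has the better fit

Which has the larger per-year effect? (|β₁|)
- Model A: β₁ = 0.7579 → predicted salary rises 0.7579 thousand dollars per additional year of experience
- Model B: β₁ = 3.1136 → predicted salary rises 3.1136 thousand dollars per additional year of experience
- |0.7579| < |3.1136| → Model B shows the stronger marginal effect

Notes:
- A better fit (higher R²) doesn't necessarily mean a more important relationship.
- R² measures how tightly points cluster around the line; β₁ measures how steep the line is — they answer different questions.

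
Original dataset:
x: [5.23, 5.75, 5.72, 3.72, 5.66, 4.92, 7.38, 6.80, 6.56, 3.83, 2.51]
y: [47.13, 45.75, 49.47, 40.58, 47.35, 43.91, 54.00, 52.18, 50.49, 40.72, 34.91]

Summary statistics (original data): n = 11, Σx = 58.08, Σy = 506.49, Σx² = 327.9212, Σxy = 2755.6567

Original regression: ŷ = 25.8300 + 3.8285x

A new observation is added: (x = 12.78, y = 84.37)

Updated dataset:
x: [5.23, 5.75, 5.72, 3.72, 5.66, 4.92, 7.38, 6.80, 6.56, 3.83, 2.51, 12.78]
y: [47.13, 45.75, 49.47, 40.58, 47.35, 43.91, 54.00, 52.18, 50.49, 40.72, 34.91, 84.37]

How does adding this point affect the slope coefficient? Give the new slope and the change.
Adding the point moves β₁ from 3.8285 to 4.7359, i.e. it increases by 0.9074 (+23.7%).

The new point has HIGH LEVERAGE: x = 12.78 is far from the original mean x̄ = 58.08/11 ≈ 5.28 (original range [2.51, 7.38]).

Step 1: Update the sums with the new point (n goes from 11 to 12)
Σx  = 58.08 + 12.78 = 70.86
Σy  = 506.49 + 84.37 = 590.86
Σx² = 327.9212 + 12.78² = 327.9212 + 163.3284 = 491.2496
Σxy = 2755.6567 + 12.78×84.37 = 2755.6567 + 1078.2486 = 3833.9053

Step 2: Recompute the slope with b₁ = (nΣxy − ΣxΣy) / (nΣx² − (Σx)²)
Numerator   = 12×3833.9053 − 70.86×590.86 = 46006.8636 − 41868.3396 = 4138.5240
Denominator = 12×491.2496 − 70.86² = 5894.9952 − 5021.1396 = 873.8556
b₁(new) = 4138.5240 / 873.8556 = 4.7359

(Same formula on the original sums: (11×2755.6567 − 58.08×506.49) / (11×327.9212 − 58.08²) = 895.2845 / 233.8468 = 3.8285, matching the given fit.)

Step 3: Change in slope
Δβ₁ = 4.7359 − 3.8285 = +0.9074
Relative change = +0.9074 / 3.8285 × 100% = +23.7%
→ the slope increases when the point is added.

Because the point sits above the extension of the original line at a high-leverage x, it tilts the fit up.
In practice: examine leverage (hᵢ) and Cook's distance rather than deleting it automatically.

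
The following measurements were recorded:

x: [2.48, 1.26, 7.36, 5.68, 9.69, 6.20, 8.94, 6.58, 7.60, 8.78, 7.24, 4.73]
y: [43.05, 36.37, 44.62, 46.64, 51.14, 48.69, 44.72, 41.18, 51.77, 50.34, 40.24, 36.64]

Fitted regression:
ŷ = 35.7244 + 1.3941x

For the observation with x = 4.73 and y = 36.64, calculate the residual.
Residual = -5.6785

The residual is the difference between the actual value and the predicted value:

Residual = y - ŷ

Step 1: Calculate predicted value
ŷ = 35.7244 + 1.3941 × 4.73
ŷ = 42.3185

Step 2: Calculate residual
Residual = 36.64 - 42.3185
Residual = -5.6785

Sign check: y < ŷ, so the point is below the line and the fit overestimates here.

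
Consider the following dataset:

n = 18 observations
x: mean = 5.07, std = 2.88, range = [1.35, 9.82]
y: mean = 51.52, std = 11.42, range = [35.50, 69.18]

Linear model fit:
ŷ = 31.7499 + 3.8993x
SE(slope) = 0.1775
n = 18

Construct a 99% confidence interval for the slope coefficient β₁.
The 99% CI for β₁ is (3.3809, 4.4177)

Confidence interval for the slope:

The 99% CI for β₁ is: β̂₁ ± t*(α/2, n-2) × SE(β̂₁)

Step 1: Find critical t-value
- Confidence level = 0.99
- Degrees of freedom = n - 2 = 18 - 2 = 16
- t*(α/2, 16) = 2.9208

Step 2: Calculate margin of error
Margin = 2.9208 × 0.1775 = 0.5184

Step 3: Construct interval
CI = 3.8993 ± 0.5184
CI = (3.3809, 4.4177)

Interpretation: intervals built this way capture the true β₁ in 99% of repeated samples; here the plausible range for the per-unit effect of x on y is 3.3809 to 4.4177.
Both endpoints are positive, so the data support a genuinely positive slope at this confidence level.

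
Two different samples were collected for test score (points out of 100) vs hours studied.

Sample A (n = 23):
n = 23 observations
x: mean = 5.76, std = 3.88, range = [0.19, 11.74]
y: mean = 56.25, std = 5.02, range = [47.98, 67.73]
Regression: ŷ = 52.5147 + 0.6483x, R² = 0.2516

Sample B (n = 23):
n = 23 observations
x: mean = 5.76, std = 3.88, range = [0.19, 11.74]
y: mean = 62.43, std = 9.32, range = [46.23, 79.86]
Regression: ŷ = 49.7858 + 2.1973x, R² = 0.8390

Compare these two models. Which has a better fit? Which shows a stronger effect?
Model B has the better fit (R² = 0.8390 vs 0.2516). Model B shows the stronger effect (|β₁| = 2.1973 vs 0.6483).

Model Comparison:

Fit — compare R²:
- Model A: R² = 0.2516 → 25.16% of variance in test score explained
- Model B: R² = 0.8390 → 83.90% of variance in test score explained
- 0.8390 > 0.2516 → Model B has the better fit

Strength of effect — compare |β₁|:
- Model A: β₁ = 0.6483 → predicted test score rises 0.6483 points per additional hour of study time
- Model B: β₁ = 2.1973 → predicted test score rises 2.1973 points per additional hour of study time
- |0.6483| < |2.1973| → Model B shows the stronger marginal effect

Notes:
- A steeper slope doesn't make a better model if the scatter around the line is large.
- A better fit (higher R²) doesn't necessarily mean a more important relationship.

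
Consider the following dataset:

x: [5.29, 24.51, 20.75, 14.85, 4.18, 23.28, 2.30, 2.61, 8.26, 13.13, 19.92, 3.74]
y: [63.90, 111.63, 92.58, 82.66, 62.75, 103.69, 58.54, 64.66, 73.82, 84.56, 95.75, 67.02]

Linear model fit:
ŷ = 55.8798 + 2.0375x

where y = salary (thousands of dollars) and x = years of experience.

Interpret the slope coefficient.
For each additional year of experience, predicted salary increases by approximately 2.0375 thousand dollars.

The slope β₁ = 2.0375 gives the rate at which the fitted salary changes with experience.

Interpretation:
- Experience up by 1 year → predicted salary increases by 2.0375 thousand dollars
- This is a linear approximation: the same per-unit change is assumed across the whole observed x range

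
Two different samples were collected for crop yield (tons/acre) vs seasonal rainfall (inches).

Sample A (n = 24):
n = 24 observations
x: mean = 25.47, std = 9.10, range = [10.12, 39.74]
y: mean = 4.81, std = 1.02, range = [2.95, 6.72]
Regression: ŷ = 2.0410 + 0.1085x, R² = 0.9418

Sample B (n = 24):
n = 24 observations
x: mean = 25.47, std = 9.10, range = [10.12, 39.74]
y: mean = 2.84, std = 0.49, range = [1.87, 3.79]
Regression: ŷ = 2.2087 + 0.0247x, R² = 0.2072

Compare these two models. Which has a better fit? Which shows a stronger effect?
Model A has the better fit (R² = 0.9418 vs 0.2072). Model A shows the stronger effect (|β₁| = 0.1085 vs 0.0247).

Model Comparison:

Which explains more variance? (R²)
- Model A: R² = 0.9418 → 94.18% of variance in crop yield explained
- Model B: R² = 0.2072 → 20.72% of variance in crop yield explained
- 0.9418 > 0.2072 → Model A has the better fit

Strength of effect — compare |β₁|:
- Model A: β₁ = 0.1085 → predicted crop yield rises 0.1085 tons/acre per additional inch of rainfall
- Model B: β₁ = 0.0247 → predicted crop yield rises 0.0247 tons/acre per additional inch of rainfall
- |0.1085| > |0.0247| → Model A shows the stronger marginal effect

Note: The two samples could reflect different populations, time periods, or measurement quality.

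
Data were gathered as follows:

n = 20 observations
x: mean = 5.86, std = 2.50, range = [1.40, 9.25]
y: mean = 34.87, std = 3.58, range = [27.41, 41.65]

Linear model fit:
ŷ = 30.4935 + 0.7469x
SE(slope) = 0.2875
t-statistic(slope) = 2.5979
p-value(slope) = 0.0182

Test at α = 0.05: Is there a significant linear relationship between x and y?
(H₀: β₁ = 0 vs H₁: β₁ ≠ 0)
p-value = 0.0182 < α = 0.05, so we reject H₀. The relationship is significant.

Hypothesis test for the slope coefficient:

H₀: β₁ = 0 (no linear relationship)
H₁: β₁ ≠ 0 (linear relationship exists)

Test statistic: t = β̂₁ / SE(β̂₁) = 0.7469 / 0.2875 = 2.5979

p = 0.0182: how often a slope estimate this far from 0 (in SE units) would arise by chance if β₁ were truly 0.

Decision rule: reject H₀ if p-value < α.
p-value = 0.0182 < α = 0.05 → reject H₀.

There is sufficient evidence at the 5% significance level to conclude that a linear relationship exists between x and y.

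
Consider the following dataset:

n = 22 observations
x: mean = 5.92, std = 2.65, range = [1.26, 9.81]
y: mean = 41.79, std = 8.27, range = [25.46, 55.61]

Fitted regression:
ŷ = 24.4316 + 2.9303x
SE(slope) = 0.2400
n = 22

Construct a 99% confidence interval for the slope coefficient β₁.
The 99% CI for β₁ is (2.2474, 3.6132)

Confidence interval for the slope:

The 99% CI for β₁ is: β̂₁ ± t*(α/2, n-2) × SE(β̂₁)

Step 1: Find critical t-value
- Confidence level = 0.99
- Degrees of freedom = n - 2 = 22 - 2 = 20
- t*(α/2, 20) = 2.8453

Step 2: Calculate margin of error
Margin = 2.8453 × 0.2400 = 0.6829

Step 3: Construct interval
CI = 2.9303 ± 0.6829
CI = (2.2474, 3.6132)

Interpretation: each one-unit increase in x is associated with a change in mean y of between 2.2474 and 3.6132, with 99% confidence.
Both endpoints are positive, so the data support a genuinely positive slope at this confidence level.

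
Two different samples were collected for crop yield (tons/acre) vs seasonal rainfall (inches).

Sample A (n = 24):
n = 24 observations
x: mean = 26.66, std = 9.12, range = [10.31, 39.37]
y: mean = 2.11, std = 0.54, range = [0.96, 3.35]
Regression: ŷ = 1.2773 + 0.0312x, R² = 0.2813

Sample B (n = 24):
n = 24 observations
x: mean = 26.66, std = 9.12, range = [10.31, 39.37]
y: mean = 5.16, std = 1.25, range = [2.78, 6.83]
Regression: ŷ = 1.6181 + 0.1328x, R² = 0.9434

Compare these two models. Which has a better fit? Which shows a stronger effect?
Model B has the better fit (R² = 0.9434 vs 0.2813). Model B shows the stronger effect (|β₁| = 0.1328 vs 0.0312).

Model Comparison:

Fit — compare R²:
- Model A: R² = 0.2813 → 28.13% of variance in crop yield explained
- Model B: R² = 0.9434 → 94.34% of variance in crop yield explained
- 0.9434 > 0.2813 → Model B has the better fit

Which has the larger per-inch effect? (|β₁|)
- Model A: β₁ = 0.0312 → predicted crop yield rises 0.0312 tons/acre per additional inch of rainfall
- Model B: β₁ = 0.1328 → predicted crop yield rises 0.1328 tons/acre per additional inch of rainfall
- |0.0312| < |0.1328| → Model B shows the stronger marginal effect

Note: R² measures how tightly points cluster around the line; β₁ measures how steep the line is — they answer different questions.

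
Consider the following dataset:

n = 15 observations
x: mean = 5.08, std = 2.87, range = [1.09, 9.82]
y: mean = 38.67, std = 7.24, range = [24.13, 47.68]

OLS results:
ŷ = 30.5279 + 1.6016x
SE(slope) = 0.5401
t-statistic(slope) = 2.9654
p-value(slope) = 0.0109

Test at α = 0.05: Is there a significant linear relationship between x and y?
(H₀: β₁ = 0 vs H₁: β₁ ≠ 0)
Since p-value = 0.0109 < α = 0.05, reject H₀ — the slope is significantly different from 0.

Hypothesis test for the slope coefficient:

H₀: β₁ = 0 (no linear relationship)
H₁: β₁ ≠ 0 (linear relationship exists)

Test statistic: t = β̂₁ / SE(β̂₁) = 1.6016 / 0.5401 = 2.9654

The p-value (0.0109) is the probability, under H₀, of a t-statistic at least as extreme as |t| = 2.9654 (two-sided, df = n − 2 = 13).

Decision rule: reject H₀ if p-value < α.
p-value = 0.0109 < α = 0.05 → reject H₀.

There is sufficient evidence at the 5% significance level to conclude that a linear relationship exists between x and y.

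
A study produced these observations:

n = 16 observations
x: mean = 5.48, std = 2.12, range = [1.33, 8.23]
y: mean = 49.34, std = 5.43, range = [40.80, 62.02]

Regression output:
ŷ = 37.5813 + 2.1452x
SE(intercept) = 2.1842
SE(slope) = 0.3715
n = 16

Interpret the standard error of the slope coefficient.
SE(slope) = 0.3715 measures the uncertainty in the estimated slope. The coefficient is estimated precisely (SE/|β̂₁| = 17.3%).

SE(β̂₁) = 0.3715 says: if we drew many samples of n = 16 from the same population and refit each time, the fitted slopes would scatter with a standard deviation of roughly 0.3715 around the true β₁.

Relative precision:
- SE / |β̂₁| = 0.3715 / 2.1452 = 17.3%
- Rule of thumb (under 20%: precise; 20% to under 50%: moderately precise; 50% or more: imprecise) → precise

Link to interval estimation: a confidence interval for β₁ is β̂₁ ± t* × 0.3715, so SE sets the half-width per unit of t*.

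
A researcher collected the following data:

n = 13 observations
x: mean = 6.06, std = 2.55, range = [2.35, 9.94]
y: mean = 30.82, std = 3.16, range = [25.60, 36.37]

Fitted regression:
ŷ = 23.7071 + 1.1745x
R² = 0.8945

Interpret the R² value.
The model explains 89.45% of the variance in y (R² = 0.8945), leaving 10.55% unexplained; the fit is strong.

The coefficient of determination R² is the fraction of the total variation in y that the fitted line accounts for.

Here R² = 0.8945:
- Explained: 89.45% of the variation in y
- Unexplained (residual): 100% − 89.45% = 10.55%
- Rule of thumb (below 0.3 weak; 0.3 to below 0.7 moderate; 0.7 and above strong) → strong

Equivalently, for simple linear regression R² = r², so |r| = √0.8945 ≈ 0.9458.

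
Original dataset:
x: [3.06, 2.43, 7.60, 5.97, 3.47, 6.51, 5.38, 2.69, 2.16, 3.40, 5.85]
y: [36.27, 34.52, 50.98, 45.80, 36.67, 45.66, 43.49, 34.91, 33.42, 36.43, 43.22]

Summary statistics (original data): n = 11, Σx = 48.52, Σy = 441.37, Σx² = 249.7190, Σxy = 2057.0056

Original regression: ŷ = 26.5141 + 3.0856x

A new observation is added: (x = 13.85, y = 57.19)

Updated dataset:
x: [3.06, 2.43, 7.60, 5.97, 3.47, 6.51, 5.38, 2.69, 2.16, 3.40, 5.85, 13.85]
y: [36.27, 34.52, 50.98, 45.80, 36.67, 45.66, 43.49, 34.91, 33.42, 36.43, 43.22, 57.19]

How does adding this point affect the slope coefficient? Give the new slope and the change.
The slope changes from 3.0856 to 2.1966 (change of -0.8890, or -28.8%).

The new point has HIGH LEVERAGE: x = 13.85 is far from the original mean x̄ = 48.52/11 ≈ 4.41 (original range [2.16, 7.60]).

Step 1: Update the sums with the new point (n goes from 11 to 12)
Σx  = 48.52 + 13.85 = 62.37
Σy  = 441.37 + 57.19 = 498.56
Σx² = 249.7190 + 13.85² = 249.7190 + 191.8225 = 441.5415
Σxy = 2057.0056 + 13.85×57.19 = 2057.0056 + 792.0815 = 2849.0871

Step 2: Recompute the slope with b₁ = (nΣxy − ΣxΣy) / (nΣx² − (Σx)²)
Numerator   = 12×2849.0871 − 62.37×498.56 = 34189.0452 − 31095.1872 = 3093.8580
Denominator = 12×441.5415 − 62.37² = 5298.4980 − 3890.0169 = 1408.4811
b₁(new) = 3093.8580 / 1408.4811 = 2.1966

(Same formula on the original sums: (11×2057.0056 − 48.52×441.37) / (11×249.7190 − 48.52²) = 1211.7892 / 392.7186 = 3.0856, matching the given fit.)

Step 3: Change in slope
Δβ₁ = 2.1966 − 3.0856 = -0.8890
Relative change = -0.8890 / 3.0856 × 100% = -28.8%
→ the slope decreases when the point is added.

Because the point sits below the extension of the original line at a high-leverage x, it tilts the fit down.
In practice: refit with and without it and report both if conclusions differ.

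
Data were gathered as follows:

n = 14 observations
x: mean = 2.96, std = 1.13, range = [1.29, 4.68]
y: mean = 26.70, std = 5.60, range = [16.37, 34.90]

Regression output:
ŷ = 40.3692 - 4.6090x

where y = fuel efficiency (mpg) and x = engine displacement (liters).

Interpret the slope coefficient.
For each additional liter of engine displacement, predicted fuel efficiency decreases by approximately 4.6090 mpg.

The slope coefficient β₁ = -4.6090 represents the marginal effect of engine displacement on fuel efficiency.

Interpretation:
- Engine displacement up by 1 liter → predicted fuel efficiency decreases by 4.6090 mpg
- The effect is assumed constant over the observed range of x (linearity)
- The sign (−) gives the direction; the magnitude 4.6090 gives the size of the effect per liter

The intercept β₀ = 40.3692 is the predicted fuel efficiency when engine displacement = 0; since the smallest observed x is 1.29, this is an extrapolation and mainly anchors the line.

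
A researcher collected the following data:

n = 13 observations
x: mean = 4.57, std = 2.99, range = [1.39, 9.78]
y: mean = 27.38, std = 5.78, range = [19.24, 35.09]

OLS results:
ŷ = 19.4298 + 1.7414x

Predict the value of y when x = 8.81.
ŷ = 34.7715

x = 8.81 lies inside the observed range [1.39, 9.78], so the fitted equation applies directly:

ŷ = 19.4298 + 1.7414 × 8.81
ŷ = 19.4298 + 15.3417
ŷ = 34.7715

This is a point prediction; actual observations scatter around it by roughly the residual standard deviation.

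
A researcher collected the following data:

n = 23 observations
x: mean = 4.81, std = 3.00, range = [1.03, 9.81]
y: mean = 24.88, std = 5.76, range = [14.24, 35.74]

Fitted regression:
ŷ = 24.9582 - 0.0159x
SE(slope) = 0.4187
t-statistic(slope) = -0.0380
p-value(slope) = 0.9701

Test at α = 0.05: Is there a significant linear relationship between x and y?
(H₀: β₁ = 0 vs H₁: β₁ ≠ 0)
Fail to reject H₀: p-value = 0.9701 ≥ α = 0.05. The linear relationship is not significant at the 5% level.

Hypothesis test for the slope coefficient:

H₀: β₁ = 0 (no linear relationship)
H₁: β₁ ≠ 0 (linear relationship exists)

Test statistic: t = β̂₁ / SE(β̂₁) = -0.0159 / 0.4187 = -0.0380

With df = 21, the two-sided p-value for |t| = 0.0380 is 0.9701.

Decision rule: reject H₀ if p-value < α.
p-value = 0.9701 ≥ α = 0.05 → fail to reject H₀.

At α = 0.05 the data do not provide convincing evidence of a nonzero slope.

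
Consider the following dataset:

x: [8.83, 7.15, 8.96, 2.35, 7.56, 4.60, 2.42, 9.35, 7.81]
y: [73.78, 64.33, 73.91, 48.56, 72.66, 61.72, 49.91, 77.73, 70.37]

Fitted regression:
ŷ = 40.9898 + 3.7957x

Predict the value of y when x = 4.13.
ŷ = 56.6660

To predict y for x = 4.13, substitute into the regression equation:

ŷ = 40.9898 + 3.7957 × 4.13
ŷ = 40.9898 + 15.6762
ŷ = 56.6660

This is the fitted mean response at that x — an individual observation would come with a wider prediction interval.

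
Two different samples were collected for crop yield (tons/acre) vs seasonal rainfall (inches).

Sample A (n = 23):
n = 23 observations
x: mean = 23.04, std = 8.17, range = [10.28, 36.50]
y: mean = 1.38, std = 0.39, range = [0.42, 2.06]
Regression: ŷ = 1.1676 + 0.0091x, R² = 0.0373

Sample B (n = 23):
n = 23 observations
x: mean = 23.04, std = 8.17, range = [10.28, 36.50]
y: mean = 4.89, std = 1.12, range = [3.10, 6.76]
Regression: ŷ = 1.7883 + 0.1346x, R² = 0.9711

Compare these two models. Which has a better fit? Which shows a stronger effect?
Model B has the better fit (R² = 0.9711 vs 0.0373). Model B shows the stronger effect (|β₁| = 0.1346 vs 0.0091).

Model Comparison:

Which explains more variance? (R²)
- Model A: R² = 0.0373 → 3.73% of variance in crop yield explained
- Model B: R² = 0.9711 → 97.11% of variance in crop yield explained
- 0.9711 > 0.0373 → Model B has the better fit

Strength of effect — compare |β₁|:
- Model A: β₁ = 0.0091 → predicted crop yield rises 0.0091 tons/acre per additional inch of rainfall
- Model B: β₁ = 0.1346 → predicted crop yield rises 0.1346 tons/acre per additional inch of rainfall
- |0.0091| < |0.1346| → Model B shows the stronger marginal effect

Note: A better fit (higher R²) doesn't necessarily mean a more important relationship.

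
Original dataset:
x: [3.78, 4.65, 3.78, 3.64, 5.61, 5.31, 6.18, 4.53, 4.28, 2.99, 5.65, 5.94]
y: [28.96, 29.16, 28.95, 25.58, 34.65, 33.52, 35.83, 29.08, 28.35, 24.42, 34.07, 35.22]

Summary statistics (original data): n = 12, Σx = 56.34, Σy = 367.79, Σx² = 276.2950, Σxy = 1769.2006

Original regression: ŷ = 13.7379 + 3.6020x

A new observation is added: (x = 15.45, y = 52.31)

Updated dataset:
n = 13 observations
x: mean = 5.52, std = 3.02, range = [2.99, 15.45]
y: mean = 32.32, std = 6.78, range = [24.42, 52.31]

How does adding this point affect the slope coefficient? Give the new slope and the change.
New slope β₁ = 2.1718 versus 3.6020 before: a change of -1.4302 (-39.7%).

x = 15.45 lies well outside the original x-range [2.99, 6.18] (x̄ ≈ 4.70), so this observation has high leverage and can move the slope substantially.

Step 1: Update the sums with the new point (n goes from 12 to 13)
Σx  = 56.34 + 15.45 = 71.79
Σy  = 367.79 + 52.31 = 420.10
Σx² = 276.2950 + 15.45² = 276.2950 + 238.7025 = 514.9975
Σxy = 1769.2006 + 15.45×52.31 = 1769.2006 + 808.1895 = 2577.3901

Step 2: Recompute the slope with b₁ = (nΣxy − ΣxΣy) / (nΣx² − (Σx)²)
Numerator   = 13×2577.3901 − 71.79×420.10 = 33506.0713 − 30158.9790 = 3347.0923
Denominator = 13×514.9975 − 71.79² = 6694.9675 − 5153.8041 = 1541.1634
b₁(new) = 3347.0923 / 1541.1634 = 2.1718

(Same formula on the original sums: (12×1769.2006 − 56.34×367.79) / (12×276.2950 − 56.34²) = 509.1186 / 141.3444 = 3.6020, matching the given fit.)

Step 3: Change in slope
Δβ₁ = 2.1718 − 3.6020 = -1.4302
Relative change = -1.4302 / 3.6020 × 100% = -39.7%
→ the slope decreases when the point is added.

Because the point sits below the extension of the original line at a high-leverage x, it tilts the fit down.
In practice: refit with and without it and report both if conclusions differ.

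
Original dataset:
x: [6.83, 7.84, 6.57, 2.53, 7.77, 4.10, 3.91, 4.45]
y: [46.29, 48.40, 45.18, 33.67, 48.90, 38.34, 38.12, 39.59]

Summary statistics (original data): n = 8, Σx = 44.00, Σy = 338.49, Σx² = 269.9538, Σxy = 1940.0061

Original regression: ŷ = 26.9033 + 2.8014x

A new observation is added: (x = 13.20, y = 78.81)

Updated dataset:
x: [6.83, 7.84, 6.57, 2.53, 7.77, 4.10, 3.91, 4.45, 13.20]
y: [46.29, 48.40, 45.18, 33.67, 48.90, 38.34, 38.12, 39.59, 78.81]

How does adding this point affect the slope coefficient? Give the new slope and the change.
Adding the point moves β₁ from 2.8014 to 4.0682, i.e. it increases by 1.2668 (+45.2%).

The new point has HIGH LEVERAGE: x = 13.20 is far from the original mean x̄ = 44.00/8 ≈ 5.50 (original range [2.53, 7.84]).

Step 1: Update the sums with the new point (n goes from 8 to 9)
Σx  = 44.00 + 13.20 = 57.20
Σy  = 338.49 + 78.81 = 417.30
Σx² = 269.9538 + 13.20² = 269.9538 + 174.2400 = 444.1938
Σxy = 1940.0061 + 13.20×78.81 = 1940.0061 + 1040.2920 = 2980.2981

Step 2: Recompute the slope with b₁ = (nΣxy − ΣxΣy) / (nΣx² − (Σx)²)
Numerator   = 9×2980.2981 − 57.20×417.30 = 26822.6829 − 23869.5600 = 2953.1229
Denominator = 9×444.1938 − 57.20² = 3997.7442 − 3271.8400 = 725.9042
b₁(new) = 2953.1229 / 725.9042 = 4.0682

(Same formula on the original sums: (8×1940.0061 − 44.00×338.49) / (8×269.9538 − 44.00²) = 626.4888 / 223.6304 = 2.8014, matching the given fit.)

Step 3: Change in slope
Δβ₁ = 4.0682 − 2.8014 = +1.2668
Relative change = +1.2668 / 2.8014 × 100% = +45.2%
→ the slope increases when the point is added.

A high-leverage point only changes the slope if it is off the original line; here y = 78.81 is above the original trend, so the slope increases.
In practice: check such a point for data-entry or measurement error; examine leverage (hᵢ) and Cook's distance rather than deleting it automatically.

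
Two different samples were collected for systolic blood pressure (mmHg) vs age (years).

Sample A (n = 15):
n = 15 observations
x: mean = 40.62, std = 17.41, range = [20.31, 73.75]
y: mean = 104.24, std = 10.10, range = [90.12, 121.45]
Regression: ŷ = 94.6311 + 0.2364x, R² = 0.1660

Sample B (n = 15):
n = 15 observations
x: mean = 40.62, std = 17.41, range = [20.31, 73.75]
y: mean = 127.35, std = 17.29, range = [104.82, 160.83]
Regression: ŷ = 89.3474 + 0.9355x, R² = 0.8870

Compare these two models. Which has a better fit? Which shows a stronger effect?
Model B has the better fit (R² = 0.8870 vs 0.1660). Model B shows the stronger effect (|β₁| = 0.9355 vs 0.2364).

Model Comparison:

Which explains more variance? (R²)
- Model A: R² = 0.1660 → 16.60% of variance in blood pressure explained
- Model B: R² = 0.8870 → 88.70% of variance in blood pressure explained
- 0.8870 > 0.1660 → Model B has the better fit

Strength of effect — compare |β₁|:
- Model A: β₁ = 0.2364 → predicted blood pressure rises 0.2364 mmHg per additional year of age
- Model B: β₁ = 0.9355 → predicted blood pressure rises 0.9355 mmHg per additional year of age
- |0.2364| < |0.9355| → Model B shows the stronger marginal effect

Note: R² measures how tightly points cluster around the line; β₁ measures how steep the line is — they answer different questions.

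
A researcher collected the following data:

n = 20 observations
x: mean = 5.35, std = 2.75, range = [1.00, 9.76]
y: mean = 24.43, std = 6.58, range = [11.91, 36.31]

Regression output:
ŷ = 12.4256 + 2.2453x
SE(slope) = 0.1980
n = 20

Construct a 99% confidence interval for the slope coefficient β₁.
The 99% CI for β₁ is (1.6754, 2.8152)

Confidence interval for the slope:

The 99% CI for β₁ is: β̂₁ ± t*(α/2, n-2) × SE(β̂₁)

Step 1: Find critical t-value
- Confidence level = 0.99
- Degrees of freedom = n - 2 = 20 - 2 = 18
- t*(α/2, 18) = 2.8784

Step 2: Calculate margin of error
Margin = 2.8784 × 0.1980 = 0.5699

Step 3: Construct interval
CI = 2.2453 ± 0.5699
CI = (1.6754, 2.8152)

Interpretation: each one-unit increase in x is associated with a change in mean y of between 1.6754 and 2.8152, with 99% confidence.
The interval does not include 0, suggesting a significant linear relationship.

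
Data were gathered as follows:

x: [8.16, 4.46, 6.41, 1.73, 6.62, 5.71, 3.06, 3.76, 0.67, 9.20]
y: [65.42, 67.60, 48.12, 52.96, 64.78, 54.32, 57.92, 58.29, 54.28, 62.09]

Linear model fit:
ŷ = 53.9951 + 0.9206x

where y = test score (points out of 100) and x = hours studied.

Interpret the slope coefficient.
For each additional hour of study time, predicted test score increases by approximately 0.9206 points.

The slope coefficient β₁ = 0.9206 represents the marginal effect of study time on test score.

Interpretation:
- Study time up by 1 hour → predicted test score increases by 0.9206 points
- This is a linear approximation: the same per-unit change is assumed across the whole observed x range
- The sign (+) gives the direction; the magnitude 0.9206 gives the size of the effect per hour

(β₀ = 53.9951 is the fitted value at x = 0 and is not part of the slope interpretation.)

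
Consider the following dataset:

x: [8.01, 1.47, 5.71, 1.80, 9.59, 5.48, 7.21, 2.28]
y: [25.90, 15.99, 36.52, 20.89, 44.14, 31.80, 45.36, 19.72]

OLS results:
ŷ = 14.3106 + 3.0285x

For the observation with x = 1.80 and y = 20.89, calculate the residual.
Residual = 1.1281

The residual is the difference between the actual value and the predicted value:

Residual = y - ŷ

Step 1: Calculate predicted value
ŷ = 14.3106 + 3.0285 × 1.80
ŷ = 19.7619

Step 2: Calculate residual
Residual = 20.89 - 19.7619
Residual = 1.1281

Sign check: y > ŷ, so the point is above the line and the fit underestimates here.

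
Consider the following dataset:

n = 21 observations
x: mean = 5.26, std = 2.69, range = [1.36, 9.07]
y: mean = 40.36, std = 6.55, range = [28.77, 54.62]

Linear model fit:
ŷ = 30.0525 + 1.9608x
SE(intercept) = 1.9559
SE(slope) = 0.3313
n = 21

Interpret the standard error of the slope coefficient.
SE(β̂₁) = 0.3313 is the estimated standard deviation of the slope estimate across repeated samples; relative to β̂₁ = 1.9608 that is 16.9%, a precise estimate.

SE(β̂₁) = 0.3313 says: if we drew many samples of n = 21 from the same population and refit each time, the fitted slopes would scatter with a standard deviation of roughly 0.3313 around the true β₁.

Relative precision:
- SE / |β̂₁| = 0.3313 / 1.9608 = 16.9%
- Rule of thumb (under 20%: precise; 20% to under 50%: moderately precise; 50% or more: imprecise) → precise

Link to interval estimation: a confidence interval for β₁ is β̂₁ ± t* × 0.3313, so SE sets the half-width per unit of t*.

What drives SE(β̂₁): more residual scatter → larger SE; larger n (here n = 21) → smaller SE.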